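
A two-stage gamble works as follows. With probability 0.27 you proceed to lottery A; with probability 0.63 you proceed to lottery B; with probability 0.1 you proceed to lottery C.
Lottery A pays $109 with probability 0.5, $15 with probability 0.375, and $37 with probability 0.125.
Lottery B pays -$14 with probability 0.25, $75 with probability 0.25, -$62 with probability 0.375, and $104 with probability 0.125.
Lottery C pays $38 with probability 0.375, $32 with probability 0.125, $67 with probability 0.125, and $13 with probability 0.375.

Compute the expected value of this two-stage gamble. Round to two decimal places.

EV(A) = 0.5 × 109 + 0.375 × 15 + 0.125 × 37 = 54.5 + 5.625 + 4.625 = 64.75
EV(B) = 0.25 × (-14) + 0.25 × 75 + 0.375 × (-62) + 0.125 × 104 = -3.5 + 18.75 − 23.25 + 13 = 5
EV(C) = 0.375 × 38 + 0.125 × 32 + 0.125 × 67 + 0.375 × 13 = 14.25 + 4 + 8.375 + 4.875 = 31.5
Overall = 0.27 × 64.75 + 0.63 × 5 + 0.1 × 31.5 = 17.4825 + 3.15 + 3.15 = 23.7825

$23.78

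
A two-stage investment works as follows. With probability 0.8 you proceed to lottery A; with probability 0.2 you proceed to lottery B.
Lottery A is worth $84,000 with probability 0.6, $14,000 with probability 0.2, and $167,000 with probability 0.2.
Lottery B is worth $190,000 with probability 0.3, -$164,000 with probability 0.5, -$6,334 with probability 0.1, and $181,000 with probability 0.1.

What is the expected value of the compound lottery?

$67,773.32

EV(A) = 0.6 × 84000 + 0.2 × 14000 + 0.2 × 167000 = 50400 + 2800 + 33400 = 86600
EV(B) = 0.3 × 190000 + 0.5 × (-164000) + 0.1 × (-6334) + 0.1 × 181000 = 57000 − 82000 − 633.4 + 18100 = -7533.4
Overall = 0.8 × 86600 + 0.2 × (-7533.4) = 69280 − 1506.68 = 67773.32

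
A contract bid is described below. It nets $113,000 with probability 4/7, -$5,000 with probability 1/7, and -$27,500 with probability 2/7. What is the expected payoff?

EV = 4/7 × 113000 + 1/7 × (-5000) + 2/7 × (-27500) = 64571.4286 − 714.2857 − 7857.1429 = 56000

$56,000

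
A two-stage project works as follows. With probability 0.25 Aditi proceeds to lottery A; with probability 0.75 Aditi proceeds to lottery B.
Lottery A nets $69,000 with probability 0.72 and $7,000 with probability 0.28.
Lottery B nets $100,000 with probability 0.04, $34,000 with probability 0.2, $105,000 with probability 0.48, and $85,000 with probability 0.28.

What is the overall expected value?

$76,660

EV(A) = 0.72 × 69000 + 0.28 × 7000 = 49680 + 1960 = 51640
EV(B) = 0.04 × 100000 + 0.2 × 34000 + 0.48 × 105000 + 0.28 × 85000 = 4000 + 6800 + 50400 + 23800 = 85000
Overall = 0.25 × 51640 + 0.75 × 85000 = 12910 + 63750 = 76660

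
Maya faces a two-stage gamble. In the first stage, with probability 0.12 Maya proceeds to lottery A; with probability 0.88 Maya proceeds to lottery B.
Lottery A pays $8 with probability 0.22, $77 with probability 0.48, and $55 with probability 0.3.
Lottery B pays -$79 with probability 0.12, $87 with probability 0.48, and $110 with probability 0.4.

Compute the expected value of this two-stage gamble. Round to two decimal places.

$73.75

EV(A) = 0.22 × 8 + 0.48 × 77 + 0.3 × 55 = 1.76 + 36.96 + 16.5 = 55.22
EV(B) = 0.12 × (-79) + 0.48 × 87 + 0.4 × 110 = -9.48 + 41.76 + 44 = 76.28
Overall = 0.12 × 55.22 + 0.88 × 76.28 = 6.6264 + 67.1264 = 73.7528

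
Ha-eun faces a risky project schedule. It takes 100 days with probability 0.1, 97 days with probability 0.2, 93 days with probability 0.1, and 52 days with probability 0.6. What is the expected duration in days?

69.9 days

EV = 0.1 × 100 + 0.2 × 97 + 0.1 × 93 + 0.6 × 52 = 10 + 19.4 + 9.3 + 31.2 = 69.9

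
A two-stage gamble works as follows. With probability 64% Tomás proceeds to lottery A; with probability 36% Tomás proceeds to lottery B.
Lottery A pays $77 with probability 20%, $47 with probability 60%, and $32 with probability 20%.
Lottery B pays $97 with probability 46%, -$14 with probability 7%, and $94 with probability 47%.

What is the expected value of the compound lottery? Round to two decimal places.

EV(A) = 0.2 × 77 + 0.6 × 47 + 0.2 × 32 = 15.4 + 28.2 + 6.4 = 50
EV(B) = 0.46 × 97 + 0.07 × (-14) + 0.47 × 94 = 44.62 − 0.98 + 44.18 = 87.82
Overall = 0.64 × 50 + 0.36 × 87.82 = 32 + 31.6152 = 63.6152

$63.62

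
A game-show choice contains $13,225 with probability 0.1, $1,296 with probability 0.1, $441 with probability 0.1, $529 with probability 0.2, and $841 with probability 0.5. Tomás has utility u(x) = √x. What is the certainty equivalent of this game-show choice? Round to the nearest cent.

E[u] = 0.1·√13225 + 0.1·√1296 + 0.1·√441 + 0.2·√529 + 0.5·√841 = 0.1·115 + 0.1·36 + 0.1·21 + 0.2·23 + 0.5·29 = 36.3
CE = (36.3)² = 1317.69

$1,317.69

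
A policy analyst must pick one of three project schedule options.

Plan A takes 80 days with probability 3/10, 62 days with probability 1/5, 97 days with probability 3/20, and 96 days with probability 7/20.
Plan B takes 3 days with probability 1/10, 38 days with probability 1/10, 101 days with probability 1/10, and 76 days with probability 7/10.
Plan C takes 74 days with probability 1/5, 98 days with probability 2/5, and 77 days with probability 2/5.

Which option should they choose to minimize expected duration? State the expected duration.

Plan A = 3/10 × 80 + 1/5 × 62 + 3/20 × 97 + 7/20 × 96 = 24 + 12.4 + 14.55 + 33.6 = 84.55
Plan B = 1/10 × 3 + 1/10 × 38 + 1/10 × 101 + 7/10 × 76 = 0.3 + 3.8 + 10.1 + 53.2 = 67.4
Plan C = 1/5 × 74 + 2/5 × 98 + 2/5 × 77 = 14.8 + 39.2 + 30.8 = 84.8

Plan B (67.4 days)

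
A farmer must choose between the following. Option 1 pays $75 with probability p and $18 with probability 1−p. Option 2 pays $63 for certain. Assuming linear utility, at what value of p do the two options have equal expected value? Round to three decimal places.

p·75 + (1−p)·18 = 63
57p + 18 = 63
p = (63 − 18) / 57

p = 0.789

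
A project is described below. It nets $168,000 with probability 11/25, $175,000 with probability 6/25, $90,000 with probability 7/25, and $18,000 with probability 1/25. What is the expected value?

EV = 11/25 × 168000 + 6/25 × 175000 + 7/25 × 90000 + 1/25 × 18000 = 73920 + 42000 + 25200 + 720 = 141840

$141,840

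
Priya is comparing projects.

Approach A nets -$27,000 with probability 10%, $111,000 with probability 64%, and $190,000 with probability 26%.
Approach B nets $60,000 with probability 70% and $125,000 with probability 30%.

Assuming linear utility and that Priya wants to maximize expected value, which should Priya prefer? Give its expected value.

Approach A ($117,740)

Approach A = 0.1 × (-27000) + 0.64 × 111000 + 0.26 × 190000 = -2700 + 71040 + 49400 = 117740
Approach B = 0.7 × 60000 + 0.3 × 125000 = 42000 + 37500 = 79500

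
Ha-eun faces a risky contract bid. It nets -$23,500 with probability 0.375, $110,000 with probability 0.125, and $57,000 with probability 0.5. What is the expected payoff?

$33,437.50

EV = 0.375 × (-23500) + 0.125 × 110000 + 0.5 × 57000 = -8812.5 + 13750 + 28500 = 33437.5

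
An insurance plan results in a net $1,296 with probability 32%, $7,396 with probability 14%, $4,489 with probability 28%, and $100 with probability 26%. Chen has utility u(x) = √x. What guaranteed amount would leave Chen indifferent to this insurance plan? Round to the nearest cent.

E[u] = 0.32·√1296 + 0.14·√7396 + 0.28·√4489 + 0.26·√100 = 0.32·36 + 0.14·86 + 0.28·67 + 0.26·10 = 44.92
CE = (44.92)² = 2017.8064

$2,017.81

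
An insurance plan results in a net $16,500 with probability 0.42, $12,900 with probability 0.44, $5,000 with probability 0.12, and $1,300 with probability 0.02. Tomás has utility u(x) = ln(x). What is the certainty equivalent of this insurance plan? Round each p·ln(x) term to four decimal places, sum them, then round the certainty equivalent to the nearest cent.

$12,195.23

E[u] = 0.42·ln(16500) + 0.44·ln(12900) + 0.12·ln(5000) + 0.02·ln(1300) = 4.0787 + 4.1646 + 1.0221 + 0.1434 = 9.4088
CE = e^9.4088 ≈ 12195.23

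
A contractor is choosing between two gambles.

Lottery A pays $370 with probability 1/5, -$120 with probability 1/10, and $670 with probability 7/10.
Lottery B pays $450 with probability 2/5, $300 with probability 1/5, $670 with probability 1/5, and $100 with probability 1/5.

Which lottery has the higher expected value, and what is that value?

Lottery A ($531)

Lottery A = 1/5 × 370 + 1/10 × (-120) + 7/10 × 670 = 74 − 12 + 469 = 531
Lottery B = 2/5 × 450 + 1/5 × 300 + 1/5 × 670 + 1/5 × 100 = 180 + 60 + 134 + 20 = 394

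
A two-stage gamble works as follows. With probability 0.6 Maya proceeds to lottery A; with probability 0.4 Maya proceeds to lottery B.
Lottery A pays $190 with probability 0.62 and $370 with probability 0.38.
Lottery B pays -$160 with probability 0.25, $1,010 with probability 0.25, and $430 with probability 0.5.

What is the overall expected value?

$326.04

EV(A) = 0.62 × 190 + 0.38 × 370 = 117.8 + 140.6 = 258.4
EV(B) = 0.25 × (-160) + 0.25 × 1010 + 0.5 × 430 = -40 + 252.5 + 215 = 427.5
Overall = 0.6 × 258.4 + 0.4 × 427.5 = 155.04 + 171 = 326.04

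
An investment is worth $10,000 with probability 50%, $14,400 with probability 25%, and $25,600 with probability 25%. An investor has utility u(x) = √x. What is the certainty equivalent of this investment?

$14,400

E[u] = 0.5·√10000 + 0.25·√14400 + 0.25·√25600 = 0.5·100 + 0.25·120 + 0.25·160 = 120
CE = (120)² = 14400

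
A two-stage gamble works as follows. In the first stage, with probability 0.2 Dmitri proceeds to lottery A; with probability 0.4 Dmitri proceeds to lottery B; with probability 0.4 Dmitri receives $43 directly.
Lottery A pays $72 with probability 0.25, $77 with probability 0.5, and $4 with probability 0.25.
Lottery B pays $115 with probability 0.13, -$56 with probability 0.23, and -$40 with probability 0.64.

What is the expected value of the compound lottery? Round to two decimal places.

EV(A) = 0.25 × 72 + 0.5 × 77 + 0.25 × 4 = 18 + 38.5 + 1 = 57.5
EV(B) = 0.13 × 115 + 0.23 × (-56) + 0.64 × (-40) = 14.95 − 12.88 − 25.6 = -23.53
Branch C: 43 (certain)
Overall = 0.2 × 57.5 + 0.4 × (-23.53) + 0.4 × 43 = 11.5 − 9.412 + 17.2 = 19.288

$19.29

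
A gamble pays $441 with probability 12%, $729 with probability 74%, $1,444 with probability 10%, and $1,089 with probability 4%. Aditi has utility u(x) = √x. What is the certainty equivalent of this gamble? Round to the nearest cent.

E[u] = 0.12·√441 + 0.74·√729 + 0.1·√1444 + 0.04·√1089 = 0.12·21 + 0.74·27 + 0.1·38 + 0.04·33 = 27.62
CE = (27.62)² = 762.8644

$762.86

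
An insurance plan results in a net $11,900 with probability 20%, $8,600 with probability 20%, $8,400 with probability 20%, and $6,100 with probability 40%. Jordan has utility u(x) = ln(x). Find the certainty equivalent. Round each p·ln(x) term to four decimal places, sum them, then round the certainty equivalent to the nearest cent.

E[u] = 0.2·ln(11900) + 0.2·ln(8600) + 0.2·ln(8400) + 0.4·ln(6100) = 1.8769 + 1.8119 + 1.8072 + 3.4864 = 8.9824
CE = e^8.9824 ≈ 7961.72

$7,961.72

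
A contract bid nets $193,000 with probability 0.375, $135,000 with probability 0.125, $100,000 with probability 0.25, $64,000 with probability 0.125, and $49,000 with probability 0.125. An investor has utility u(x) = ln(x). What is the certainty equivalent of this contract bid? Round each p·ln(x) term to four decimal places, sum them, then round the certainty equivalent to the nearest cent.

E[u] = 0.375·ln(193000) + 0.125·ln(135000) + 0.25·ln(100000) + 0.125·ln(64000) + 0.125·ln(49000) = 4.5639 + 1.4766 + 2.8782 + 1.3833 + 1.3499 = 11.6519
CE = e^11.6519 ≈ 114909.48

$114,909.48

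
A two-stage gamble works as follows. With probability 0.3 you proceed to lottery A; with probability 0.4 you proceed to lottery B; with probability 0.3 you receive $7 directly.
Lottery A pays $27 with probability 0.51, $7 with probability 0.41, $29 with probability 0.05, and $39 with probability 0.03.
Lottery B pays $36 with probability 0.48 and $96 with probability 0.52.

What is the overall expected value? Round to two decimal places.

EV(A) = 0.51 × 27 + 0.41 × 7 + 0.05 × 29 + 0.03 × 39 = 13.77 + 2.87 + 1.45 + 1.17 = 19.26
EV(B) = 0.48 × 36 + 0.52 × 96 = 17.28 + 49.92 = 67.2
Branch C: 7 (certain)
Overall = 0.3 × 19.26 + 0.4 × 67.2 + 0.3 × 7 = 5.778 + 26.88 + 2.1 = 34.758

$34.76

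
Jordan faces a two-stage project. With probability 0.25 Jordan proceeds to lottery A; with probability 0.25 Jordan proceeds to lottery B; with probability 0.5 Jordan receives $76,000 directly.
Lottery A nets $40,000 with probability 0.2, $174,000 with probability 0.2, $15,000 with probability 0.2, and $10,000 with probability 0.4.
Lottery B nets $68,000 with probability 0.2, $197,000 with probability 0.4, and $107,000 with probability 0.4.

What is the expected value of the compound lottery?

EV(A) = 0.2 × 40000 + 0.2 × 174000 + 0.2 × 15000 + 0.4 × 10000 = 8000 + 34800 + 3000 + 4000 = 49800
EV(B) = 0.2 × 68000 + 0.4 × 197000 + 0.4 × 107000 = 13600 + 78800 + 42800 = 135200
Branch C: 76000 (certain)
Overall = 0.25 × 49800 + 0.25 × 135200 + 0.5 × 76000 = 12450 + 33800 + 38000 = 84250

$84,250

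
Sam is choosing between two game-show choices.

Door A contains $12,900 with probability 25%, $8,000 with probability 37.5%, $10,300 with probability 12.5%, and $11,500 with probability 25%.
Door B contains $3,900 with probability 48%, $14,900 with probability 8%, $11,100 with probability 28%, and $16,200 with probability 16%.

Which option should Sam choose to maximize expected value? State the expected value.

Door A ($10,387.50)

Door A = 0.25 × 12900 + 0.375 × 8000 + 0.125 × 10300 + 0.25 × 11500 = 3225 + 3000 + 1287.5 + 2875 = 10387.5
Door B = 0.48 × 3900 + 0.08 × 14900 + 0.28 × 11100 + 0.16 × 16200 = 1872 + 1192 + 3108 + 2592 = 8764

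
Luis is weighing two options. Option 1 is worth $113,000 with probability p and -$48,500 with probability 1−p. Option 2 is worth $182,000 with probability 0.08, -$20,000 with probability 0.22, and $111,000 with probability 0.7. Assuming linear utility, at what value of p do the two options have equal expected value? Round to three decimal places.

p = 0.844

EV(Option 2) = 0.08 × 182000 + 0.22 × (-20000) + 0.7 × 111000 = 14560 − 4400 + 77700 = 87860
p·113000 + (1−p)·(-48500) = 87860
161500p − 48500 = 87860
p = (87860 + 48500) / 161500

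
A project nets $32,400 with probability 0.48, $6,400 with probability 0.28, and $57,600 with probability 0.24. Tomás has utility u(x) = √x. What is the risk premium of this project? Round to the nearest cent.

E[u] = 0.48·√32400 + 0.28·√6400 + 0.24·√57600 = 0.48·180 + 0.28·80 + 0.24·240 = 166.4
CE = (166.4)² = 27688.96
Risk premium = EV − CE = 31168 − 27688.96 = 3479.04

$3,479.04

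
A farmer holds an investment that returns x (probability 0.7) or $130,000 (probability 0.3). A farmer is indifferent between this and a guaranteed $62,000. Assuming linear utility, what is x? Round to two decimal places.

x = $32,857.14

0.7·x + 0.3·130000 = 62000
0.7·x = 62000 − 39000 = 23000
x = 23000 / 0.7 = 32857.1429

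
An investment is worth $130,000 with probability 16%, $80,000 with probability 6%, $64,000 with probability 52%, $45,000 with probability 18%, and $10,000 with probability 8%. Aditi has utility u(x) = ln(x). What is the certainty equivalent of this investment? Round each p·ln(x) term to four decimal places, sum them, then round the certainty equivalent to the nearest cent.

$58,776.65

E[u] = 0.16·ln(130000) + 0.06·ln(80000) + 0.52·ln(64000) + 0.18·ln(45000) + 0.08·ln(10000) = 1.8840 + 0.6774 + 5.7547 + 1.9286 + 0.7368 = 10.9815
CE = e^10.9815 ≈ 58776.65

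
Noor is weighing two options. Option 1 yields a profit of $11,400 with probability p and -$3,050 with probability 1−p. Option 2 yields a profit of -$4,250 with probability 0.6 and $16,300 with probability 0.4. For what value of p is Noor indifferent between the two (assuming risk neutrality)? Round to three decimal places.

p = 0.486

EV(Option 2) = 0.6 × (-4250) + 0.4 × 16300 = -2550 + 6520 = 3970
p·11400 + (1−p)·(-3050) = 3970
14450p − 3050 = 3970
p = (3970 + 3050) / 14450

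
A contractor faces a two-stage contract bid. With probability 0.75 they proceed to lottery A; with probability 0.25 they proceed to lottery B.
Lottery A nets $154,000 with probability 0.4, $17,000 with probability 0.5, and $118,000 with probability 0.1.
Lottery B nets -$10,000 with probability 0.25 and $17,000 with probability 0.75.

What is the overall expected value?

EV(A) = 0.4 × 154000 + 0.5 × 17000 + 0.1 × 118000 = 61600 + 8500 + 11800 = 81900
EV(B) = 0.25 × (-10000) + 0.75 × 17000 = -2500 + 12750 = 10250
Overall = 0.75 × 81900 + 0.25 × 10250 = 61425 + 2562.5 = 63987.5

$63,987.50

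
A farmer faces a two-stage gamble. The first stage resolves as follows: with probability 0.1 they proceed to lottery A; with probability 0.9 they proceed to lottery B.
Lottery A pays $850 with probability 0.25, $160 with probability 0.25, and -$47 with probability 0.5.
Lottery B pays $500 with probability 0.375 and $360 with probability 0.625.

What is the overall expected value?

$394.15

EV(A) = 0.25 × 850 + 0.25 × 160 + 0.5 × (-47) = 212.5 + 40 − 23.5 = 229
EV(B) = 0.375 × 500 + 0.625 × 360 = 187.5 + 225 = 412.5
Overall = 0.1 × 229 + 0.9 × 412.5 = 22.9 + 371.25 = 394.15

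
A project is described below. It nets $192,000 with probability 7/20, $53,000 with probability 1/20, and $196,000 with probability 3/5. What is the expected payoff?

$187,450

EV = 7/20 × 192000 + 1/20 × 53000 + 3/5 × 196000 = 67200 + 2650 + 117600 = 187450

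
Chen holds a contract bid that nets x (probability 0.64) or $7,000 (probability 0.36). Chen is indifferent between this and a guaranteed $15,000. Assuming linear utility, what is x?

0.64·x + 0.36·7000 = 15000
0.64·x = 15000 − 2520 = 12480
x = 12480 / 0.64 = 19500

x = $19,500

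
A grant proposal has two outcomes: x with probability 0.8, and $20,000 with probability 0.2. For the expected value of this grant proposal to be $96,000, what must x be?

0.8·x + 0.2·20000 = 96000
0.8·x = 96000 − 4000 = 92000
x = 92000 / 0.8 = 115000

x = $115,000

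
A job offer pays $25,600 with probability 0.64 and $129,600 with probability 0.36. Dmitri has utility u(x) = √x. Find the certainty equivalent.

E[u] = 0.64·√25600 + 0.36·√129600 = 0.64·160 + 0.36·360 = 232
CE = (232)² = 53824

$53,824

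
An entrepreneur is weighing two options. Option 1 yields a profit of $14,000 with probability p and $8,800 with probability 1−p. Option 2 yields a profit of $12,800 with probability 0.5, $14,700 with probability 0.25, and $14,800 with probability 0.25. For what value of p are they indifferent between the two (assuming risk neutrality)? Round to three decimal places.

p = 0.957

EV(Option 2) = 0.5 × 12800 + 0.25 × 14700 + 0.25 × 14800 = 6400 + 3675 + 3700 = 13775
p·14000 + (1−p)·8800 = 13775
5200p + 8800 = 13775
p = (13775 − 8800) / 5200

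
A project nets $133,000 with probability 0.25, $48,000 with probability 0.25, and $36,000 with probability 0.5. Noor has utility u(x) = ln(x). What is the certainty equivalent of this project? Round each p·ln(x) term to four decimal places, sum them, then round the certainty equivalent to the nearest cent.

E[u] = 0.25·ln(133000) + 0.25·ln(48000) + 0.5·ln(36000) = 2.9495 + 2.6947 + 5.2456 = 10.8898
CE = e^10.8898 ≈ 53626.57

$53,626.57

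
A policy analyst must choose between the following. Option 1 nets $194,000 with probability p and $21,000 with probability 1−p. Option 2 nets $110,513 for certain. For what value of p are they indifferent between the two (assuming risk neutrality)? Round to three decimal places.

p·194000 + (1−p)·21000 = 110513
173000p + 21000 = 110513
p = (110513 − 21000) / 173000

p = 0.517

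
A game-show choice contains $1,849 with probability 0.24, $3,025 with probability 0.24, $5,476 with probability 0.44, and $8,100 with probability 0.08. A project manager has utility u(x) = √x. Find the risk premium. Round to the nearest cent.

E[u] = 0.24·√1849 + 0.24·√3025 + 0.44·√5476 + 0.08·√8100 = 0.24·43 + 0.24·55 + 0.44·74 + 0.08·90 = 63.28
CE = (63.28)² = 4004.3584
Risk premium = EV − CE = 4227.2 − 4004.3584 = 222.8416

$222.84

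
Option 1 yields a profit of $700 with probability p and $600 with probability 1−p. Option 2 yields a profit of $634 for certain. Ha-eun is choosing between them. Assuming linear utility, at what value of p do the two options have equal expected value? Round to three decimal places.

p·700 + (1−p)·600 = 634
100p + 600 = 634
p = (634 − 600) / 100

p = 0.340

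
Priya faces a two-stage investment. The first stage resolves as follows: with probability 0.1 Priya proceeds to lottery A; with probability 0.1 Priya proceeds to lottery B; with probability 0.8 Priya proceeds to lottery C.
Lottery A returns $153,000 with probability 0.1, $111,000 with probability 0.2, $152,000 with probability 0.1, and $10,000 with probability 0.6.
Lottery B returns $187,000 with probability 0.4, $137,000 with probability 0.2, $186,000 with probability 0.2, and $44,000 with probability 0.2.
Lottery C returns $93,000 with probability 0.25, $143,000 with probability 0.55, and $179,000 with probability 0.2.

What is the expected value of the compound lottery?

$130,850

EV(A) = 0.1 × 153000 + 0.2 × 111000 + 0.1 × 152000 + 0.6 × 10000 = 15300 + 22200 + 15200 + 6000 = 58700
EV(B) = 0.4 × 187000 + 0.2 × 137000 + 0.2 × 186000 + 0.2 × 44000 = 74800 + 27400 + 37200 + 8800 = 148200
EV(C) = 0.25 × 93000 + 0.55 × 143000 + 0.2 × 179000 = 23250 + 78650 + 35800 = 137700
Overall = 0.1 × 58700 + 0.1 × 148200 + 0.8 × 137700 = 5870 + 14820 + 110160 = 130850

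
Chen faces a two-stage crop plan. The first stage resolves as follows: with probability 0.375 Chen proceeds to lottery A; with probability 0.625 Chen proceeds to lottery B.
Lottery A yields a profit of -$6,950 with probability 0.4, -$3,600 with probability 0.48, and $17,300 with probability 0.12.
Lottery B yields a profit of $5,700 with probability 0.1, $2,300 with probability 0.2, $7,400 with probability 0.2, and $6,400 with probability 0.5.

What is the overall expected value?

EV(A) = 0.4 × (-6950) + 0.48 × (-3600) + 0.12 × 17300 = -2780 − 1728 + 2076 = -2432
EV(B) = 0.1 × 5700 + 0.2 × 2300 + 0.2 × 7400 + 0.5 × 6400 = 570 + 460 + 1480 + 3200 = 5710
Overall = 0.375 × (-2432) + 0.625 × 5710 = -912 + 3568.75 = 2656.75

$2,656.75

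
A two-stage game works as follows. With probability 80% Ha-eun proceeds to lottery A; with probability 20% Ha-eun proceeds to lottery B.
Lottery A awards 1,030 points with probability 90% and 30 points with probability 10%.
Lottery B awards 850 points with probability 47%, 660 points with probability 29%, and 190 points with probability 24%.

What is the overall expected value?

EV(A) = 0.9 × 1030 + 0.1 × 30 = 927 + 3 = 930
EV(B) = 0.47 × 850 + 0.29 × 660 + 0.24 × 190 = 399.5 + 191.4 + 45.6 = 636.5
Overall = 0.8 × 930 + 0.2 × 636.5 = 744 + 127.3 = 871.3

871.3 points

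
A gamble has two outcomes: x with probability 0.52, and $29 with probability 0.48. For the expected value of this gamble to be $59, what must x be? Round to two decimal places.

0.52·x + 0.48·29 = 59
0.52·x = 59 − 13.92 = 45.08
x = 45.08 / 0.52 = 86.6923

x = $86.69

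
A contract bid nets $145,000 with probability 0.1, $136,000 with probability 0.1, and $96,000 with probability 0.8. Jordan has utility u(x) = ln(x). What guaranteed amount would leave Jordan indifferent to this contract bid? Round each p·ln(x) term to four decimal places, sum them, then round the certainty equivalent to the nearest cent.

$103,580.05

E[u] = 0.1·ln(145000) + 0.1·ln(136000) + 0.8·ln(96000) = 1.1884 + 1.1820 + 9.1777 = 11.5481
CE = e^11.5481 ≈ 103580.05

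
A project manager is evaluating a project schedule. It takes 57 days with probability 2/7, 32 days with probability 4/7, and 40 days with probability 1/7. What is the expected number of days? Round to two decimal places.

EV = 2/7 × 57 + 4/7 × 32 + 1/7 × 40 = 16.2857 + 18.2857 + 5.7143 = 40.2857

40.29 days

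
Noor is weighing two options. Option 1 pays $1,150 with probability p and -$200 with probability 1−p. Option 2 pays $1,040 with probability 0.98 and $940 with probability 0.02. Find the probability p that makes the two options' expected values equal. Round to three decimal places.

EV(Option 2) = 0.98 × 1040 + 0.02 × 940 = 1019.2 + 18.8 = 1038
p·1150 + (1−p)·(-200) = 1038
1350p − 200 = 1038
p = (1038 + 200) / 1350

p = 0.917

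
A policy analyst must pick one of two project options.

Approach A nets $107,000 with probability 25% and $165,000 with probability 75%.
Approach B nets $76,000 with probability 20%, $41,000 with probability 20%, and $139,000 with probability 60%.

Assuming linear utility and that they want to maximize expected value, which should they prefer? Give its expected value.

Approach A ($150,500)

Approach A = 0.25 × 107000 + 0.75 × 165000 = 26750 + 123750 = 150500
Approach B = 0.2 × 76000 + 0.2 × 41000 + 0.6 × 139000 = 15200 + 8200 + 83400 = 106800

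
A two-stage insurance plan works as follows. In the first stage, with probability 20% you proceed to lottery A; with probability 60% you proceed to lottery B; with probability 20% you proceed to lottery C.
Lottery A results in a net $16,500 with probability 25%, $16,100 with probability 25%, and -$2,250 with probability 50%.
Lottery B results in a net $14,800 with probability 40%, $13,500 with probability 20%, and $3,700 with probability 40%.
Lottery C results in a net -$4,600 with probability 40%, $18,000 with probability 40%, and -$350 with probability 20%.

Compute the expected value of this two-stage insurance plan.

EV(A) = 0.25 × 16500 + 0.25 × 16100 + 0.5 × (-2250) = 4125 + 4025 − 1125 = 7025
EV(B) = 0.4 × 14800 + 0.2 × 13500 + 0.4 × 3700 = 5920 + 2700 + 1480 = 10100
EV(C) = 0.4 × (-4600) + 0.4 × 18000 + 0.2 × (-350) = -1840 + 7200 − 70 = 5290
Overall = 0.2 × 7025 + 0.6 × 10100 + 0.2 × 5290 = 1405 + 6060 + 1058 = 8523

$8,523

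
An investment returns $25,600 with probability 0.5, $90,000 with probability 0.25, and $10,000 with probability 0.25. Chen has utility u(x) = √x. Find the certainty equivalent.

E[u] = 0.5·√25600 + 0.25·√90000 + 0.25·√10000 = 0.5·160 + 0.25·300 + 0.25·100 = 180
CE = (180)² = 32400

$32,400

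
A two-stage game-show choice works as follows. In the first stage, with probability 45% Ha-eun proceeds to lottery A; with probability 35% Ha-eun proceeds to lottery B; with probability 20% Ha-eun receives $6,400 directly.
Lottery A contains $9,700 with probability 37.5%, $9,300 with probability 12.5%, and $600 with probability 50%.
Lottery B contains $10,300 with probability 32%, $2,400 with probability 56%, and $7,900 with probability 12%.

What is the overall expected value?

$5,530.80

EV(A) = 0.375 × 9700 + 0.125 × 9300 + 0.5 × 600 = 3637.5 + 1162.5 + 300 = 5100
EV(B) = 0.32 × 10300 + 0.56 × 2400 + 0.12 × 7900 = 3296 + 1344 + 948 = 5588
Branch C: 6400 (certain)
Overall = 0.45 × 5100 + 0.35 × 5588 + 0.2 × 6400 = 2295 + 1955.8 + 1280 = 5530.8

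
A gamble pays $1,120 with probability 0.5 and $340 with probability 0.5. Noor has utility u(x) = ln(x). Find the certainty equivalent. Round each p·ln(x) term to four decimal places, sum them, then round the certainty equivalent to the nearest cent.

E[u] = 0.5·ln(1120) + 0.5·ln(340) = 3.5105 + 2.9145 = 6.4250
CE = e^6.4250 ≈ 617.08

$617.08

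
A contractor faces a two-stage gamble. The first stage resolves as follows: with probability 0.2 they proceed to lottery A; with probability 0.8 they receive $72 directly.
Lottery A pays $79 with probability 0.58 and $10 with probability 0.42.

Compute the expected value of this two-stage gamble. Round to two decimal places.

EV(A) = 0.58 × 79 + 0.42 × 10 = 45.82 + 4.2 = 50.02
Branch B: 72 (certain)
Overall = 0.2 × 50.02 + 0.8 × 72 = 10.004 + 57.6 = 67.604

$67.60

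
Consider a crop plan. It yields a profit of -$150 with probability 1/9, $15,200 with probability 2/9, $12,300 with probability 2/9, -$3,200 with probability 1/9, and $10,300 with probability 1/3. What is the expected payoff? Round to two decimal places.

EV = 1/9 × (-150) + 2/9 × 15200 + 2/9 × 12300 + 1/9 × (-3200) + 1/3 × 10300 = -16.6667 + 3377.7778 + 2733.3333 − 355.5556 + 3433.3333 = 9172.2222

$9,172.22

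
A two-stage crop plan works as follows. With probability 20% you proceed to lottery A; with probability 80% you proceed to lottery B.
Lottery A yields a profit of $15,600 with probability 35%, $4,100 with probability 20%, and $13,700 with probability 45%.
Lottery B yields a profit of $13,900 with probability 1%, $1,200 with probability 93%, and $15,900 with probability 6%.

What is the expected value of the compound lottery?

EV(A) = 0.35 × 15600 + 0.2 × 4100 + 0.45 × 13700 = 5460 + 820 + 6165 = 12445
EV(B) = 0.01 × 13900 + 0.93 × 1200 + 0.06 × 15900 = 139 + 1116 + 954 = 2209
Overall = 0.2 × 12445 + 0.8 × 2209 = 2489 + 1767.2 = 4256.2

$4,256.20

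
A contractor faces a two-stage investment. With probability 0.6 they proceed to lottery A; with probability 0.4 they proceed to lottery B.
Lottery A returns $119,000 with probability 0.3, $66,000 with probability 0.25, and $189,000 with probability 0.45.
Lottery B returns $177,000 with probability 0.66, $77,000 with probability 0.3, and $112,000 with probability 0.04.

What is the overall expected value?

$140,110

EV(A) = 0.3 × 119000 + 0.25 × 66000 + 0.45 × 189000 = 35700 + 16500 + 85050 = 137250
EV(B) = 0.66 × 177000 + 0.3 × 77000 + 0.04 × 112000 = 116820 + 23100 + 4480 = 144400
Overall = 0.6 × 137250 + 0.4 × 144400 = 82350 + 57760 = 140110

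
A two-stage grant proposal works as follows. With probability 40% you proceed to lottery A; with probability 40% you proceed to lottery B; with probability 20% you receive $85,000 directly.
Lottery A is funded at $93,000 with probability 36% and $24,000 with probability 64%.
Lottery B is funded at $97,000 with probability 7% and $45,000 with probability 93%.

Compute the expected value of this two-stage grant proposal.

EV(A) = 0.36 × 93000 + 0.64 × 24000 = 33480 + 15360 = 48840
EV(B) = 0.07 × 97000 + 0.93 × 45000 = 6790 + 41850 = 48640
Branch C: 85000 (certain)
Overall = 0.4 × 48840 + 0.4 × 48640 + 0.2 × 85000 = 19536 + 19456 + 17000 = 55992

$55,992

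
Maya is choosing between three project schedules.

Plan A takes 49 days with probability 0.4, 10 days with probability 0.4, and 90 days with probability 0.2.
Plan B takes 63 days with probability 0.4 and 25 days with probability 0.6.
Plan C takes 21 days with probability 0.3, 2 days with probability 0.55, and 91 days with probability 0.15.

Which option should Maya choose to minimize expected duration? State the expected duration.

Plan C (21.05 days)

Plan A = 0.4 × 49 + 0.4 × 10 + 0.2 × 90 = 19.6 + 4 + 18 = 41.6
Plan B = 0.4 × 63 + 0.6 × 25 = 25.2 + 15 = 40.2
Plan C = 0.3 × 21 + 0.55 × 2 + 0.15 × 91 = 6.3 + 1.1 + 13.65 = 21.05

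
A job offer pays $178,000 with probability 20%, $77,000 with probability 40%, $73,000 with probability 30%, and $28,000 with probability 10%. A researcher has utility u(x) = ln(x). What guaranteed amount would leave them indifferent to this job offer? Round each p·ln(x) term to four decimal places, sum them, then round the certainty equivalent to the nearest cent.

$80,983.44

E[u] = 0.2·ln(178000) + 0.4·ln(77000) + 0.3·ln(73000) + 0.1·ln(28000) = 2.4179 + 4.5006 + 3.3595 + 1.0240 = 11.3020
CE = e^11.3020 ≈ 80983.44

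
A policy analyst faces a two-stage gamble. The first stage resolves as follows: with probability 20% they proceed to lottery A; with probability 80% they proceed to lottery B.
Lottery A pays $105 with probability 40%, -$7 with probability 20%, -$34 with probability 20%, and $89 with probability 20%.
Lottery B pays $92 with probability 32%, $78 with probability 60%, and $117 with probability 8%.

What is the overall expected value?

$78.80

EV(A) = 0.4 × 105 + 0.2 × (-7) + 0.2 × (-34) + 0.2 × 89 = 42 − 1.4 − 6.8 + 17.8 = 51.6
EV(B) = 0.32 × 92 + 0.6 × 78 + 0.08 × 117 = 29.44 + 46.8 + 9.36 = 85.6
Overall = 0.2 × 51.6 + 0.8 × 85.6 = 10.32 + 68.48 = 78.8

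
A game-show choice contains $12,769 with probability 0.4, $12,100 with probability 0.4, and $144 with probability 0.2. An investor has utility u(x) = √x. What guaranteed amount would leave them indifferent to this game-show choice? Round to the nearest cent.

$8,390.56

E[u] = 0.4·√12769 + 0.4·√12100 + 0.2·√144 = 0.4·113 + 0.4·110 + 0.2·12 = 91.6
CE = (91.6)² = 8390.56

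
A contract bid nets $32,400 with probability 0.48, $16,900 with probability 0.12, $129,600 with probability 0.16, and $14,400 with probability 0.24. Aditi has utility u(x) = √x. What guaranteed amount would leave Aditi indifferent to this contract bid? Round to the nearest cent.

E[u] = 0.48·√32400 + 0.12·√16900 + 0.16·√129600 + 0.24·√14400 = 0.48·180 + 0.12·130 + 0.16·360 + 0.24·120 = 188.4
CE = (188.4)² = 35494.56

$35,494.56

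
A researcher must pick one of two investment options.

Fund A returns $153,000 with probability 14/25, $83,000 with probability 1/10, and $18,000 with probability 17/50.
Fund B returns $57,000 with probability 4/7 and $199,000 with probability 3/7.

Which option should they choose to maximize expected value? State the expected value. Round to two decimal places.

Fund A = 14/25 × 153000 + 1/10 × 83000 + 17/50 × 18000 = 85680 + 8300 + 6120 = 100100
Fund B = 4/7 × 57000 + 3/7 × 199000 = 32571.4286 + 85285.7143 = 117857.1429

Fund B ($117,857.14)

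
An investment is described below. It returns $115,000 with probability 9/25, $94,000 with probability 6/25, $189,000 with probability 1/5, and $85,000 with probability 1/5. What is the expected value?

$118,760

EV = 9/25 × 115000 + 6/25 × 94000 + 1/5 × 189000 + 1/5 × 85000 = 41400 + 22560 + 37800 + 17000 = 118760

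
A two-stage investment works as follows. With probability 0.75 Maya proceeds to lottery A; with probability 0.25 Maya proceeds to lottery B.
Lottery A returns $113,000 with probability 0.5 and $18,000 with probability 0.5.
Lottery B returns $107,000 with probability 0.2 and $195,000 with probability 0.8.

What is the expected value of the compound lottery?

EV(A) = 0.5 × 113000 + 0.5 × 18000 = 56500 + 9000 = 65500
EV(B) = 0.2 × 107000 + 0.8 × 195000 = 21400 + 156000 = 177400
Overall = 0.75 × 65500 + 0.25 × 177400 = 49125 + 44350 = 93475

$93,475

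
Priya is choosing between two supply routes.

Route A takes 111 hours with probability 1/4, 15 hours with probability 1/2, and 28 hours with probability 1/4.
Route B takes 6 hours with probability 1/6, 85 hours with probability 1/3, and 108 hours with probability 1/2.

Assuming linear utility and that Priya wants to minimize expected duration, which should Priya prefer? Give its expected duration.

Route A = 1/4 × 111 + 1/2 × 15 + 1/4 × 28 = 27.75 + 7.5 + 7 = 42.25
Route B = 1/6 × 6 + 1/3 × 85 + 1/2 × 108 = 1 + 28.3333 + 54 = 83.3333

Route A (42.25 hours)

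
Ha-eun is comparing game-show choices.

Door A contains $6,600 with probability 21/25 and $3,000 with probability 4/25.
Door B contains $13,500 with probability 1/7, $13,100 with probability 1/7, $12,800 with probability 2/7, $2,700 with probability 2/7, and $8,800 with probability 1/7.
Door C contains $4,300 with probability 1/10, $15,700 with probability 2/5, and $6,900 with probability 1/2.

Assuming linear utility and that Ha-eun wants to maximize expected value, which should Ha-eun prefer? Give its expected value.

Door A = 21/25 × 6600 + 4/25 × 3000 = 5544 + 480 = 6024
Door B = 1/7 × 13500 + 1/7 × 13100 + 2/7 × 12800 + 2/7 × 2700 + 1/7 × 8800 = 1928.5714 + 1871.4286 + 3657.1429 + 771.4286 + 1257.1429 = 9485.7143
Door C = 1/10 × 4300 + 2/5 × 15700 + 1/2 × 6900 = 430 + 6280 + 3450 = 10160

Door C ($10,160)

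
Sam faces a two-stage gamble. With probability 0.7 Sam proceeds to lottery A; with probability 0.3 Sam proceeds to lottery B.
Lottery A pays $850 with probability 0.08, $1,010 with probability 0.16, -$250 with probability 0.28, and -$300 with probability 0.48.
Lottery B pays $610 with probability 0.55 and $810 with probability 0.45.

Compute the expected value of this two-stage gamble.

EV(A) = 0.08 × 850 + 0.16 × 1010 + 0.28 × (-250) + 0.48 × (-300) = 68 + 161.6 − 70 − 144 = 15.6
EV(B) = 0.55 × 610 + 0.45 × 810 = 335.5 + 364.5 = 700
Overall = 0.7 × 15.6 + 0.3 × 700 = 10.92 + 210 = 220.92

$220.92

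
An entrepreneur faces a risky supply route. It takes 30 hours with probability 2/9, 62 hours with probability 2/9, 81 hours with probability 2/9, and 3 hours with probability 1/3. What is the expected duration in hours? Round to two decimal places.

EV = 2/9 × 30 + 2/9 × 62 + 2/9 × 81 + 1/3 × 3 = 6.6667 + 13.7778 + 18 + 1 = 39.4444

39.44 hours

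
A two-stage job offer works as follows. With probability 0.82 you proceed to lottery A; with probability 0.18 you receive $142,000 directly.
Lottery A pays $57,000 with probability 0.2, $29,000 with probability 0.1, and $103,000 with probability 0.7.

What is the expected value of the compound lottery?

$96,408

EV(A) = 0.2 × 57000 + 0.1 × 29000 + 0.7 × 103000 = 11400 + 2900 + 72100 = 86400
Branch B: 142000 (certain)
Overall = 0.82 × 86400 + 0.18 × 142000 = 70848 + 25560 = 96408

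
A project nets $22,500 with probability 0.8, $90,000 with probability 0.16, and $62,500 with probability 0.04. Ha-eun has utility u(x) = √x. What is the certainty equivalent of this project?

E[u] = 0.8·√22500 + 0.16·√90000 + 0.04·√62500 = 0.8·150 + 0.16·300 + 0.04·250 = 178
CE = (178)² = 31684

$31,684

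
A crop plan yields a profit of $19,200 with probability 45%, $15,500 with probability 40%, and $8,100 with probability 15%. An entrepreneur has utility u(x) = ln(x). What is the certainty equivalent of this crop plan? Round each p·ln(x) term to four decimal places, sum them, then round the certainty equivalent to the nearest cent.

E[u] = 0.45·ln(19200) + 0.4·ln(15500) + 0.15·ln(8100) = 4.4382 + 3.8594 + 1.3499 = 9.6475
CE = e^9.6475 ≈ 15483.03

$15,483.03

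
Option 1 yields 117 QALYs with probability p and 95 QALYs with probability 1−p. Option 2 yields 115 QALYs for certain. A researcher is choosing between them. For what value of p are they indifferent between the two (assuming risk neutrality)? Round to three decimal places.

p = 0.909

p·117 + (1−p)·95 = 115
22p + 95 = 115
p = (115 − 95) / 22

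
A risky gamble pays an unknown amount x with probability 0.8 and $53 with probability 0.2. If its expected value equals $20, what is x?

x = $11.75

0.8·x + 0.2·53 = 20
0.8·x = 20 − 10.6 = 9.4
x = 9.4 / 0.8 = 11.75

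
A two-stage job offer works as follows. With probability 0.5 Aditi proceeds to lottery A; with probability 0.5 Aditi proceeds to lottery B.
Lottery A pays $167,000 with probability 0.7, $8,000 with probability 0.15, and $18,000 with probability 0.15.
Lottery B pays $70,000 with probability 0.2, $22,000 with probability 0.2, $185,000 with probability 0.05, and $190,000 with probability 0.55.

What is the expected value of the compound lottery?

EV(A) = 0.7 × 167000 + 0.15 × 8000 + 0.15 × 18000 = 116900 + 1200 + 2700 = 120800
EV(B) = 0.2 × 70000 + 0.2 × 22000 + 0.05 × 185000 + 0.55 × 190000 = 14000 + 4400 + 9250 + 104500 = 132150
Overall = 0.5 × 120800 + 0.5 × 132150 = 60400 + 66075 = 126475

$126,475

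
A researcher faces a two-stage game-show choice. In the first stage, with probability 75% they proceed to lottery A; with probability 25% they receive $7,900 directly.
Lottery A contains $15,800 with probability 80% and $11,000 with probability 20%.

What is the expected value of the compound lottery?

$13,105

EV(A) = 0.8 × 15800 + 0.2 × 11000 = 12640 + 2200 = 14840
Branch B: 7900 (certain)
Overall = 0.75 × 14840 + 0.25 × 7900 = 11130 + 1975 = 13105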